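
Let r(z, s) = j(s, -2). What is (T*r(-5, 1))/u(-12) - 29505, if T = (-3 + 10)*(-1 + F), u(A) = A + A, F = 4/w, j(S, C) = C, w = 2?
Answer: -354053/12 ≈ -29504.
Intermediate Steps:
r(z, s) = -2
F = 2 (F = 4/2 = 4*(½) = 2)
u(A) = 2*A
T = 7 (T = (-3 + 10)*(-1 + 2) = 7*1 = 7)
(T*r(-5, 1))/u(-12) - 29505 = (7*(-2))/((2*(-12))) - 29505 = -14/(-24) - 29505 = -14*(-1/24) - 29505 = 7/12 - 29505 = -354053/12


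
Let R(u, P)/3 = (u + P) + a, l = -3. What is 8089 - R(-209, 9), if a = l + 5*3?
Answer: 8653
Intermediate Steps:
a = 12 (a = -3 + 5*3 = -3 + 15 = 12)
R(u, P) = 36 + 3*P + 3*u (R(u, P) = 3*((u + P) + 12) = 3*((P + u) + 12) = 3*(12 + P + u) = 36 + 3*P + 3*u)
8089 - R(-209, 9) = 8089 - (36 + 3*9 + 3*(-209)) = 8089 - (36 + 27 - 627) = 8089 - 1*(-564) = 8089 + 564 = 8653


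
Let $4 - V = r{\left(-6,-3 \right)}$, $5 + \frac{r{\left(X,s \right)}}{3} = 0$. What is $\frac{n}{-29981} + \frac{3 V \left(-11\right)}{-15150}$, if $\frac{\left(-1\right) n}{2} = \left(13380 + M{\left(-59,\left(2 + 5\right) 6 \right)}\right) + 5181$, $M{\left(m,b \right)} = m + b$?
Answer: $\frac{193560429}{151404050} \approx 1.2784$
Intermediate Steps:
$r{\left(X,s \right)} = -15$ ($r{\left(X,s \right)} = -15 + 3 \cdot 0 = -15 + 0 = -15$)
$V = 19$ ($V = 4 - -15 = 4 + 15 = 19$)
$M{\left(m,b \right)} = b + m$
$n = -37088$ ($n = - 2 \left(\left(13380 - \left(59 - \left(2 + 5\right) 6\right)\right) + 5181\right) = - 2 \left(\left(13380 + \left(7 \cdot 6 - 59\right)\right) + 5181\right) = - 2 \left(\left(13380 + \left(42 - 59\right)\right) + 5181\right) = - 2 \left(\left(13380 - 17\right) + 5181\right) = - 2 \left(13363 + 5181\right) = \left(-2\right) 18544 = -37088$)
$\frac{n}{-29981} + \frac{3 V \left(-11\right)}{-15150} = - \frac{37088}{-29981} + \frac{3 \cdot 19 \left(-11\right)}{-15150} = \left(-37088\right) \left(- \frac{1}{29981}\right) + 57 \left(-11\right) \left(- \frac{1}{15150}\right) = \frac{37088}{29981} - - \frac{209}{5050} = \frac{37088}{29981} + \frac{209}{5050} = \frac{193560429}{151404050}$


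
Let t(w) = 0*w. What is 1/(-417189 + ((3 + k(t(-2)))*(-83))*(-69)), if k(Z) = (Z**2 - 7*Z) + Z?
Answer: -1/400008 ≈ -2.4999e-6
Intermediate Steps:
t(w) = 0
k(Z) = Z**2 - 6*Z
1/(-417189 + ((3 + k(t(-2)))*(-83))*(-69)) = 1/(-417189 + ((3 + 0*(-6 + 0))*(-83))*(-69)) = 1/(-417189 + ((3 + 0*(-6))*(-83))*(-69)) = 1/(-417189 + ((3 + 0)*(-83))*(-69)) = 1/(-417189 + (3*(-83))*(-69)) = 1/(-417189 - 249*(-69)) = 1/(-417189 + 17181) = 1/(-400008) = -1/400008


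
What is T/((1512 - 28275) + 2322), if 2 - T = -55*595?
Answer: -10909/8147 ≈ -1.3390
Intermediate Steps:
T = 32727 (T = 2 - (-55)*595 = 2 - 1*(-32725) = 2 + 32725 = 32727)
T/((1512 - 28275) + 2322) = 32727/((1512 - 28275) + 2322) = 32727/(-26763 + 2322) = 32727/(-24441) = 32727*(-1/24441) = -10909/8147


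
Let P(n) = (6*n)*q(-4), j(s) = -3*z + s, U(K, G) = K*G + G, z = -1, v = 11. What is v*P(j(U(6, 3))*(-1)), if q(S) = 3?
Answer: -4752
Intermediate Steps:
U(K, G) = G + G*K (U(K, G) = G*K + G = G + G*K)
j(s) = 3 + s (j(s) = -3*(-1) + s = 3 + s)
P(n) = 18*n (P(n) = (6*n)*3 = 18*n)
v*P(j(U(6, 3))*(-1)) = 11*(18*((3 + 3*(1 + 6))*(-1))) = 11*(18*((3 + 3*7)*(-1))) = 11*(18*((3 + 21)*(-1))) = 11*(18*(24*(-1))) = 11*(18*(-24)) = 11*(-432) = -4752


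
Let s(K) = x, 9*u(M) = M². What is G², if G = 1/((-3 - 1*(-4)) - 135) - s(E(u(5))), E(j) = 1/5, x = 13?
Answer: 3038049/17956 ≈ 169.19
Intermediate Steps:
u(M) = M²/9
E(j) = ⅕
s(K) = 13
G = -1743/134 (G = 1/((-3 - 1*(-4)) - 135) - 1*13 = 1/((-3 + 4) - 135) - 13 = 1/(1 - 135) - 13 = 1/(-134) - 13 = -1/134 - 13 = -1743/134 ≈ -13.007)
G² = (-1743/134)² = 3038049/17956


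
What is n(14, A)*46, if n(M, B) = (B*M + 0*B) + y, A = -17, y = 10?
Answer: -10488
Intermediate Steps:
n(M, B) = 10 + B*M (n(M, B) = (B*M + 0*B) + 10 = (B*M + 0) + 10 = B*M + 10 = 10 + B*M)
n(14, A)*46 = (10 - 17*14)*46 = (10 - 238)*46 = -228*46 = -10488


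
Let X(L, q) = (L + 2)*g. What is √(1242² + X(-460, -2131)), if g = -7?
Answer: √1545770 ≈ 1243.3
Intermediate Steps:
X(L, q) = -14 - 7*L (X(L, q) = (L + 2)*(-7) = (2 + L)*(-7) = -14 - 7*L)
√(1242² + X(-460, -2131)) = √(1242² + (-14 - 7*(-460))) = √(1542564 + (-14 + 3220)) = √(1542564 + 3206) = √1545770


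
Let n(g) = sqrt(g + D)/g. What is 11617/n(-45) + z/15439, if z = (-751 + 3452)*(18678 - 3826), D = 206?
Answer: 40115252/15439 - 522765*sqrt(161)/161 ≈ -38601.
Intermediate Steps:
z = 40115252 (z = 2701*14852 = 40115252)
n(g) = sqrt(206 + g)/g (n(g) = sqrt(g + 206)/g = sqrt(206 + g)/g)
11617/n(-45) + z/15439 = 11617/((sqrt(206 - 45)/(-45))) + 40115252/15439 = 11617/((-sqrt(161)/45)) + 40115252*(1/15439) = 11617*(-45*sqrt(161)/161) + 40115252/15439 = -522765*sqrt(161)/161 + 40115252/15439 = 40115252/15439 - 522765*sqrt(161)/161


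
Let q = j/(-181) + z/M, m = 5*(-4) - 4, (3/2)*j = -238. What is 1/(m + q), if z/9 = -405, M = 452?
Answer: -245436/7654547 ≈ -0.032064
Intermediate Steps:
z = -3645 (z = 9*(-405) = -3645)
j = -476/3 (j = (⅔)*(-238) = -476/3 ≈ -158.67)
m = -24 (m = -20 - 4 = -24)
q = -1764083/245436 (q = -476/3/(-181) - 3645/452 = -476/3*(-1/181) - 3645*1/452 = 476/543 - 3645/452 = -1764083/245436 ≈ -7.1875)
1/(m + q) = 1/(-24 - 1764083/245436) = 1/(-7654547/245436) = -245436/7654547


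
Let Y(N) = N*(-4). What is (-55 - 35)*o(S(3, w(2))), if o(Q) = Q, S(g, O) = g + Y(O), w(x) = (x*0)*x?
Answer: -270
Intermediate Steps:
Y(N) = -4*N
w(x) = 0 (w(x) = 0*x = 0)
S(g, O) = g - 4*O
(-55 - 35)*o(S(3, w(2))) = (-55 - 35)*(3 - 4*0) = -90*(3 + 0) = -90*3 = -270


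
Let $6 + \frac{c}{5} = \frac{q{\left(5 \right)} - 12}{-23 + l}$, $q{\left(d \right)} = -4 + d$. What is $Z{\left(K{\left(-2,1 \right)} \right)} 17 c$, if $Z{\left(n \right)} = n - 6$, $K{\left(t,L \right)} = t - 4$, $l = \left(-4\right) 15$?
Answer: $\frac{496740}{83} \approx 5984.8$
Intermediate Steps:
$l = -60$
$K{\left(t,L \right)} = -4 + t$
$Z{\left(n \right)} = -6 + n$ ($Z{\left(n \right)} = n - 6 = -6 + n$)
$c = - \frac{2435}{83}$ ($c = -30 + 5 \frac{\left(-4 + 5\right) - 12}{-23 - 60} = -30 + 5 \frac{1 - 12}{-83} = -30 + 5 \left(\left(-11\right) \left(- \frac{1}{83}\right)\right) = -30 + 5 \cdot \frac{11}{83} = -30 + \frac{55}{83} = - \frac{2435}{83} \approx -29.337$)
$Z{\left(K{\left(-2,1 \right)} \right)} 17 c = \left(-6 - 6\right) 17 \left(- \frac{2435}{83}\right) = \left(-12\right) 17 \left(- \frac{2435}{83}\right) = \left(-204\right) \left(- \frac{2435}{83}\right) = \frac{496740}{83}$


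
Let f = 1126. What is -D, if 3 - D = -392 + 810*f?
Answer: 911665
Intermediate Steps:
D = -911665 (D = 3 - (-392 + 810*1126) = 3 - (-392 + 912060) = 3 - 1*911668 = 3 - 911668 = -911665)
-D = -1*(-911665) = 911665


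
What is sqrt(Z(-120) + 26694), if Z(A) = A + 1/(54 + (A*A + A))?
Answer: sqrt(5459988551478)/14334 ≈ 163.02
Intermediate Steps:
Z(A) = A + 1/(54 + A + A**2) (Z(A) = A + 1/(54 + (A**2 + A)) = A + 1/(54 + (A + A**2)) = A + 1/(54 + A + A**2))
sqrt(Z(-120) + 26694) = sqrt((1 + (-120)**2 + (-120)**3 + 54*(-120))/(54 - 120 + (-120)**2) + 26694) = sqrt((1 + 14400 - 1728000 - 6480)/(54 - 120 + 14400) + 26694) = sqrt(-1720079/14334 + 26694) = sqrt(380911717/14334) = sqrt(5459988551478)/14334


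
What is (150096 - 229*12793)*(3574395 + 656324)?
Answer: -11759287691219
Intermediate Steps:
(150096 - 229*12793)*(3574395 + 656324) = (150096 - 2929597)*4230719 = -2779501*4230719 = -11759287691219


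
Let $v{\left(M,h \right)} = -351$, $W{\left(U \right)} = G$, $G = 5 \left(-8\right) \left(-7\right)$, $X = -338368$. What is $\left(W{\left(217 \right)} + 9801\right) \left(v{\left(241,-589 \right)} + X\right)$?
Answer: $-3414626239$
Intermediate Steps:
$G = 280$ ($G = \left(-40\right) \left(-7\right) = 280$)
$W{\left(U \right)} = 280$
$\left(W{\left(217 \right)} + 9801\right) \left(v{\left(241,-589 \right)} + X\right) = \left(280 + 9801\right) \left(-351 - 338368\right) = 10081 \left(-338719\right) = -3414626239$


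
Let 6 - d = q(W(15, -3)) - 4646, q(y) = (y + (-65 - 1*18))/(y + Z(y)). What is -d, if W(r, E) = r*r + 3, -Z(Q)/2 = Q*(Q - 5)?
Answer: -94398413/20292 ≈ -4652.0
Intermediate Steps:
Z(Q) = -2*Q*(-5 + Q) (Z(Q) = -2*Q*(Q - 5) = -2*Q*(-5 + Q))
W(r, E) = 3 + r² (W(r, E) = r² + 3 = 3 + r²)
q(y) = (-83 + y)/(y + 2*y*(5 - y)) (q(y) = (y + (-65 - 1*18))/(y + 2*y*(5 - y)) = (y + (-65 - 18))/(y + 2*y*(5 - y)) = (y - 83)/(y + 2*y*(5 - y)) = (-83 + y)/(y + 2*y*(5 - y)))
d = 94398413/20292 (d = 6 - ((83 - (3 + 15²))/((3 + 15²)*(-11 + 2*(3 + 15²))) - 4646) = 6 - ((83 - (3 + 225))/((3 + 225)*(-11 + 2*(3 + 225))) - 4646) = 6 - ((83 - 1*228)/(228*(-11 + 2*228)) - 4646) = 6 - ((83 - 228)/(228*(-11 + 456)) - 4646) = 6 - ((1/228)*(-145)/445 - 4646) = 6 - ((1/228)*(1/445)*(-145) - 4646) = 6 - (-29/20292 - 4646) = 6 - 1*(-94276661/20292) = 6 + 94276661/20292 = 94398413/20292 ≈ 4652.0)
-d = -1*94398413/20292 = -94398413/20292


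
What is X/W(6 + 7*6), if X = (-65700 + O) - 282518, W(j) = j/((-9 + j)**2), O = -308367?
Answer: -332888595/16 ≈ -2.0806e+7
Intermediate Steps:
W(j) = j/(-9 + j)**2
X = -656585 (X = (-65700 - 308367) - 282518 = -374067 - 282518 = -656585)
X/W(6 + 7*6) = -656585*(-9 + (6 + 7*6))**2/(6 + 7*6) = -656585*(-9 + (6 + 42))**2/(6 + 42) = -656585*(-9 + 48)**2/48 = -656585/(48/39**2) = -656585/(48*(1/1521)) = -656585/16/507 = -656585*507/16 = -332888595/16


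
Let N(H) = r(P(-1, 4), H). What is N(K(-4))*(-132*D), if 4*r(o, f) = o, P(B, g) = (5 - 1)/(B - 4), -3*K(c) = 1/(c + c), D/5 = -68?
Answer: -8976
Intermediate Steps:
D = -340 (D = 5*(-68) = -340)
K(c) = -1/(6*c) (K(c) = -1/(3*(c + c)) = -1/(2*c)/3 = -1/(6*c))
P(B, g) = 4/(-4 + B)
r(o, f) = o/4
N(H) = -⅕ (N(H) = (4/(-4 - 1))/4 = (4/(-5))/4 = (4*(-⅕))/4 = (¼)*(-⅘) = -⅕)
N(K(-4))*(-132*D) = -(-132)*(-340)/5 = -⅕*44880 = -8976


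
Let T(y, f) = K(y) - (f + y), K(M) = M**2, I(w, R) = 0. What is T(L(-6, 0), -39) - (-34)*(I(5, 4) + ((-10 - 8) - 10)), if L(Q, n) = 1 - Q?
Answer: -871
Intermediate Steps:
T(y, f) = y**2 - f - y (T(y, f) = y**2 - (f + y) = y**2 + (-f - y) = y**2 - f - y)
T(L(-6, 0), -39) - (-34)*(I(5, 4) + ((-10 - 8) - 10)) = ((1 - 1*(-6))**2 - 1*(-39) - (1 - 1*(-6))) - (-34)*(0 + ((-10 - 8) - 10)) = ((1 + 6)**2 + 39 - (1 + 6)) - (-34)*(0 + (-18 - 10)) = (7**2 + 39 - 1*7) - (-34)*(0 - 28) = (49 + 39 - 7) - (-34)*(-28) = 81 - 1*952 = 81 - 952 = -871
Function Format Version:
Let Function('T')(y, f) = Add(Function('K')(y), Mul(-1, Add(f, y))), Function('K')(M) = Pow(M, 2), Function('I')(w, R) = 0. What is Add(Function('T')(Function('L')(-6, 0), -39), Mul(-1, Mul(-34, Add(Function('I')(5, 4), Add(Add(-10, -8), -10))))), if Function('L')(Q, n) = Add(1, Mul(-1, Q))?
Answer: -871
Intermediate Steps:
Function('T')(y, f) = Add(Pow(y, 2), Mul(-1, f), Mul(-1, y)) (Function('T')(y, f) = Add(Pow(y, 2), Mul(-1, Add(f, y))) = Add(Pow(y, 2), Add(Mul(-1, f), Mul(-1, y))) = Add(Pow(y, 2), Mul(-1, f), Mul(-1, y)))
Add(Function('T')(Function('L')(-6, 0), -39), Mul(-1, Mul(-34, Add(Function('I')(5, 4), Add(Add(-10, -8), -10))))) = Add(Add(Pow(Add(1, Mul(-1, -6)), 2), Mul(-1, -39), Mul(-1, Add(1, Mul(-1, -6)))), Mul(-1, Mul(-34, Add(0, Add(Add(-10, -8), -10))))) = Add(Add(Pow(Add(1, 6), 2), 39, Mul(-1, Add(1, 6))), Mul(-1, Mul(-34, Add(0, Add(-18, -10))))) = Add(Add(Pow(7, 2), 39, Mul(-1, 7)), Mul(-1, Mul(-34, Add(0, -28)))) = Add(Add(49, 39, -7), Mul(-1, Mul(-34, -28))) = Add(81, Mul(-1, 952)) = Add(81, -952) = -871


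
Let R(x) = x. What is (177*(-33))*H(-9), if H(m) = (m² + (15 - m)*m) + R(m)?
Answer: 841104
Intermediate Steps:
H(m) = m + m² + m*(15 - m) (H(m) = (m² + (15 - m)*m) + m = (m² + m*(15 - m)) + m = m + m² + m*(15 - m))
(177*(-33))*H(-9) = (177*(-33))*(16*(-9)) = -5841*(-144) = 841104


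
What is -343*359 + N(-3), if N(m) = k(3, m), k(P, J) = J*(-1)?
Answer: -123134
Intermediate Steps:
k(P, J) = -J
N(m) = -m
-343*359 + N(-3) = -343*359 - 1*(-3) = -123137 + 3 = -123134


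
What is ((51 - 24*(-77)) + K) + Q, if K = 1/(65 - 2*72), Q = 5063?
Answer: 549997/79 ≈ 6962.0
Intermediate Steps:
K = -1/79 (K = 1/(65 - 144) = 1/(-79) = -1/79 ≈ -0.012658)
((51 - 24*(-77)) + K) + Q = ((51 - 24*(-77)) - 1/79) + 5063 = ((51 + 1848) - 1/79) + 5063 = (1899 - 1/79) + 5063 = 150020/79 + 5063 = 549997/79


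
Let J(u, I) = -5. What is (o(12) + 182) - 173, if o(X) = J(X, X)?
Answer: 4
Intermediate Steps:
o(X) = -5
(o(12) + 182) - 173 = (-5 + 182) - 173 = 177 - 173 = 4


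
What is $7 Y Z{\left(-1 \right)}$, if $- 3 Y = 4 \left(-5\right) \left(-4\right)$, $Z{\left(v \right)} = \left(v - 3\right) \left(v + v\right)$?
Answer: $- \frac{4480}{3} \approx -1493.3$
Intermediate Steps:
$Z{\left(v \right)} = 2 v \left(-3 + v\right)$ ($Z{\left(v \right)} = \left(-3 + v\right) 2 v = 2 v \left(-3 + v\right)$)
$Y = - \frac{80}{3}$ ($Y = - \frac{4 \left(-5\right) \left(-4\right)}{3} = - \frac{\left(-20\right) \left(-4\right)}{3} = \left(- \frac{1}{3}\right) 80 = - \frac{80}{3} \approx -26.667$)
$7 Y Z{\left(-1 \right)} = 7 \left(- \frac{80}{3}\right) 2 \left(-1\right) \left(-3 - 1\right) = - \frac{560 \cdot 2 \left(-1\right) \left(-4\right)}{3} = \left(- \frac{560}{3}\right) 8 = - \frac{4480}{3}$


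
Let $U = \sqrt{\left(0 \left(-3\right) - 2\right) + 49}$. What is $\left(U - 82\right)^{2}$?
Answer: $\left(82 - \sqrt{47}\right)^{2} \approx 5646.7$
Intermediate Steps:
$U = \sqrt{47}$ ($U = \sqrt{\left(0 - 2\right) + 49} = \sqrt{-2 + 49} = \sqrt{47} \approx 6.8557$)
$\left(U - 82\right)^{2} = \left(\sqrt{47} - 82\right)^{2} = \left(-82 + \sqrt{47}\right)^{2}$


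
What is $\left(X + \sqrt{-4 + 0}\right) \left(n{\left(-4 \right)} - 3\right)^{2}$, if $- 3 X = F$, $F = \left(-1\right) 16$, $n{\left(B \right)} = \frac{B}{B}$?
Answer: $\frac{64}{3} + 8 i \approx 21.333 + 8.0 i$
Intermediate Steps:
$n{\left(B \right)} = 1$
$F = -16$
$X = \frac{16}{3}$ ($X = \left(- \frac{1}{3}\right) \left(-16\right) = \frac{16}{3} \approx 5.3333$)
$\left(X + \sqrt{-4 + 0}\right) \left(n{\left(-4 \right)} - 3\right)^{2} = \left(\frac{16}{3} + \sqrt{-4 + 0}\right) \left(1 - 3\right)^{2} = \left(\frac{16}{3} + \sqrt{-4}\right) \left(-2\right)^{2} = \left(\frac{16}{3} + 2 i\right) 4 = \frac{64}{3} + 8 i$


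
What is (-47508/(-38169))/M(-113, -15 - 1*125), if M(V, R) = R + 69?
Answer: -15836/903333 ≈ -0.017531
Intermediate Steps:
M(V, R) = 69 + R
(-47508/(-38169))/M(-113, -15 - 1*125) = (-47508/(-38169))/(69 + (-15 - 1*125)) = (-47508*(-1/38169))/(69 + (-15 - 125)) = 15836/(12723*(69 - 140)) = (15836/12723)/(-71) = (15836/12723)*(-1/71) = -15836/903333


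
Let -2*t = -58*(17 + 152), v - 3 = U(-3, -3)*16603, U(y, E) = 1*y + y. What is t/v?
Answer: -169/3435 ≈ -0.049199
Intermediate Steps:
U(y, E) = 2*y (U(y, E) = y + y = 2*y)
v = -99615 (v = 3 + (2*(-3))*16603 = 3 - 6*16603 = 3 - 99618 = -99615)
t = 4901 (t = -(-29)*(17 + 152) = -(-29)*169 = -½*(-9802) = 4901)
t/v = 4901/(-99615) = 4901*(-1/99615) = -169/3435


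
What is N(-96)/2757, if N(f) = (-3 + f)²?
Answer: 3267/919 ≈ 3.5550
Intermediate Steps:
N(-96)/2757 = (-3 - 96)²/2757 = (-99)²*(1/2757) = 9801*(1/2757) = 3267/919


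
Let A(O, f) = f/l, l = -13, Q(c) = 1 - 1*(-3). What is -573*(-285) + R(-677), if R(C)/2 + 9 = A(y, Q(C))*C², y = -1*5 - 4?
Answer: -1543901/13 ≈ -1.1876e+5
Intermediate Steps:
Q(c) = 4 (Q(c) = 1 + 3 = 4)
y = -9 (y = -5 - 4 = -9)
A(O, f) = -f/13 (A(O, f) = f/(-13) = f*(-1/13) = -f/13)
R(C) = -18 - 8*C²/13 (R(C) = -18 + 2*((-1/13*4)*C²) = -18 + 2*(-4*C²/13) = -18 - 8*C²/13)
-573*(-285) + R(-677) = -573*(-285) + (-18 - 8/13*(-677)²) = 163305 + (-18 - 8/13*458329) = 163305 + (-18 - 3666632/13) = 163305 - 3666866/13 = -1543901/13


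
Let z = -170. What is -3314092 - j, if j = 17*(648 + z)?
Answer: -3322218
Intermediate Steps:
j = 8126 (j = 17*(648 - 170) = 17*478 = 8126)
-3314092 - j = -3314092 - 1*8126 = -3314092 - 8126 = -3322218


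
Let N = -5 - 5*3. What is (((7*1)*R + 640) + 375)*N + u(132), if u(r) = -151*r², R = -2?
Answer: -2651044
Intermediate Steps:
N = -20 (N = -5 - 15 = -20)
(((7*1)*R + 640) + 375)*N + u(132) = (((7*1)*(-2) + 640) + 375)*(-20) - 151*132² = ((7*(-2) + 640) + 375)*(-20) - 151*17424 = ((-14 + 640) + 375)*(-20) - 2631024 = (626 + 375)*(-20) - 2631024 = 1001*(-20) - 2631024 = -20020 - 2631024 = -2651044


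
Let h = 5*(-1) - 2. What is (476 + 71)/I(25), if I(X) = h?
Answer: -547/7 ≈ -78.143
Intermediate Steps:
h = -7 (h = -5 - 2 = -7)
I(X) = -7
(476 + 71)/I(25) = (476 + 71)/(-7) = 547*(-⅐) = -547/7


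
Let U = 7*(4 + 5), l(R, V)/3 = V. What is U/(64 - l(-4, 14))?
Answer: 63/22 ≈ 2.8636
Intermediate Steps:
l(R, V) = 3*V
U = 63 (U = 7*9 = 63)
U/(64 - l(-4, 14)) = 63/(64 - 3*14) = 63/(64 - 1*42) = 63/(64 - 42) = 63/22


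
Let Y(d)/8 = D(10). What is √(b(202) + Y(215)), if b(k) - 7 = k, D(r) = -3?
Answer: √185 ≈ 13.601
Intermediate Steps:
b(k) = 7 + k
Y(d) = -24 (Y(d) = 8*(-3) = -24)
√(b(202) + Y(215)) = √((7 + 202) - 24) = √(209 - 24) = √185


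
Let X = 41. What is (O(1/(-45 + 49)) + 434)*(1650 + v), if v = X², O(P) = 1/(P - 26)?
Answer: 148889038/103 ≈ 1.4455e+6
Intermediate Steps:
O(P) = 1/(-26 + P)
v = 1681 (v = 41² = 1681)
(O(1/(-45 + 49)) + 434)*(1650 + v) = (1/(-26 + 1/(-45 + 49)) + 434)*(1650 + 1681) = (1/(-26 + 1/4) + 434)*3331 = (1/(-26 + ¼) + 434)*3331 = (1/(-103/4) + 434)*3331 = (-4/103 + 434)*3331 = (44698/103)*3331 = 148889038/103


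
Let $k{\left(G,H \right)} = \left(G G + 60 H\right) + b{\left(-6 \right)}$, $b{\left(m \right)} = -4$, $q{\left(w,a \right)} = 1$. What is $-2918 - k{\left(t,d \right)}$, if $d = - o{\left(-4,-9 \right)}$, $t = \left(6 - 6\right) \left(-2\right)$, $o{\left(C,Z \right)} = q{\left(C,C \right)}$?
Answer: $-2854$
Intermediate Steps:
$o{\left(C,Z \right)} = 1$
$t = 0$ ($t = 0 \left(-2\right) = 0$)
$d = -1$ ($d = \left(-1\right) 1 = -1$)
$k{\left(G,H \right)} = -4 + G^{2} + 60 H$ ($k{\left(G,H \right)} = \left(G G + 60 H\right) - 4 = \left(G^{2} + 60 H\right) - 4 = -4 + G^{2} + 60 H$)
$-2918 - k{\left(t,d \right)} = -2918 - \left(-4 + 0^{2} + 60 \left(-1\right)\right) = -2918 - \left(-4 + 0 - 60\right) = -2918 - -64 = -2918 + 64 = -2854$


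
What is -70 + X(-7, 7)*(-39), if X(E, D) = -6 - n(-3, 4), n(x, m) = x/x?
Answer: 203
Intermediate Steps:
n(x, m) = 1
X(E, D) = -7 (X(E, D) = -6 - 1*1 = -6 - 1 = -7)
-70 + X(-7, 7)*(-39) = -70 - 7*(-39) = -70 + 273 = 203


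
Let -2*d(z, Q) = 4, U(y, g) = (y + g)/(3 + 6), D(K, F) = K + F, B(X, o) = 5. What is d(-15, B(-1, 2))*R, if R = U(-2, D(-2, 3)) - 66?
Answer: 1190/9 ≈ 132.22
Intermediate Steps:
D(K, F) = F + K
U(y, g) = g/9 + y/9 (U(y, g) = (g + y)/9 = (g + y)*(⅑) = g/9 + y/9)
d(z, Q) = -2 (d(z, Q) = -½*4 = -2)
R = -595/9 (R = ((3 - 2)/9 + (⅑)*(-2)) - 66 = ((⅑)*1 - 2/9) - 66 = (⅑ - 2/9) - 66 = -⅑ - 66 = -595/9 ≈ -66.111)
d(-15, B(-1, 2))*R = -2*(-595/9) = 1190/9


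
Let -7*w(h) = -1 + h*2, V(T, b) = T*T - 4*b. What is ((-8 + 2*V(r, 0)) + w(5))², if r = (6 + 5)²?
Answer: 41987698281/49 ≈ 8.5689e+8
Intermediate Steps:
r = 121 (r = 11² = 121)
V(T, b) = T² - 4*b
w(h) = ⅐ - 2*h/7 (w(h) = -(-1 + h*2)/7 = -(-1 + 2*h)/7 = ⅐ - 2*h/7)
((-8 + 2*V(r, 0)) + w(5))² = ((-8 + 2*(121² - 4*0)) + (⅐ - 2/7*5))² = ((-8 + 2*(14641 + 0)) + (⅐ - 10/7))² = ((-8 + 2*14641) - 9/7)² = ((-8 + 29282) - 9/7)² = (29274 - 9/7)² = (204909/7)² = 41987698281/49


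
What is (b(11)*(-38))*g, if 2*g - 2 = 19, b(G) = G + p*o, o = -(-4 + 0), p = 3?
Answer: -9177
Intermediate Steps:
o = 4 (o = -1*(-4) = 4)
b(G) = 12 + G (b(G) = G + 3*4 = G + 12 = 12 + G)
g = 21/2 (g = 1 + (½)*19 = 1 + 19/2 = 21/2 ≈ 10.500)
(b(11)*(-38))*g = ((12 + 11)*(-38))*(21/2) = (23*(-38))*(21/2) = -874*21/2 = -9177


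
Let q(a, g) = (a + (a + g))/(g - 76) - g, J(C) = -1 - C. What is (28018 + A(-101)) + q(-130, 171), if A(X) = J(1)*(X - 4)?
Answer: 2665326/95 ≈ 28056.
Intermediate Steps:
q(a, g) = -g + (g + 2*a)/(-76 + g) (q(a, g) = (g + 2*a)/(-76 + g) - g = -g + (g + 2*a)/(-76 + g))
A(X) = 8 - 2*X (A(X) = (-1 - 1*1)*(X - 4) = (-1 - 1)*(-4 + X) = -2*(-4 + X) = 8 - 2*X)
(28018 + A(-101)) + q(-130, 171) = (28018 + (8 - 2*(-101))) + (-1*171**2 + 2*(-130) + 77*171)/(-76 + 171) = (28018 + (8 + 202)) + (-1*29241 - 260 + 13167)/95 = (28018 + 210) + (-29241 - 260 + 13167)/95 = 28228 + (1/95)*(-16334) = 28228 - 16334/95 = 2665326/95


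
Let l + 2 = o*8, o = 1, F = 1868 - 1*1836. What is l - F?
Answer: -26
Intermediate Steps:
F = 32 (F = 1868 - 1836 = 32)
l = 6 (l = -2 + 1*8 = -2 + 8 = 6)
l - F = 6 - 1*32 = 6 - 32 = -26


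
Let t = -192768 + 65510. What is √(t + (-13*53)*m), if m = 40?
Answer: 3*I*√17202 ≈ 393.47*I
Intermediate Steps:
t = -127258
√(t + (-13*53)*m) = √(-127258 - 13*53*40) = √(-127258 - 689*40) = √(-127258 - 27560) = √(-154818) = 3*I*√17202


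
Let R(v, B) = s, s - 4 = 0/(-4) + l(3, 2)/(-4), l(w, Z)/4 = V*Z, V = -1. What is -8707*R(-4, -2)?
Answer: -52242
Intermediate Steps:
l(w, Z) = -4*Z (l(w, Z) = 4*(-Z) = -4*Z)
s = 6 (s = 4 + (0/(-4) - 4*2/(-4)) = 4 + (0*(-1/4) - 8*(-1/4)) = 4 + (0 + 2) = 4 + 2 = 6)
R(v, B) = 6
-8707*R(-4, -2) = -8707*6 = -52242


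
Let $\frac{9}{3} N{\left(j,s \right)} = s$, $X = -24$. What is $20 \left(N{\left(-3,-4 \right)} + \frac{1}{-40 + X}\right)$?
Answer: $- \frac{1295}{48} \approx -26.979$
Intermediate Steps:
$N{\left(j,s \right)} = \frac{s}{3}$
$20 \left(N{\left(-3,-4 \right)} + \frac{1}{-40 + X}\right) = 20 \left(\frac{1}{3} \left(-4\right) + \frac{1}{-40 - 24}\right) = 20 \left(- \frac{4}{3} + \frac{1}{-64}\right) = 20 \left(- \frac{4}{3} - \frac{1}{64}\right) = 20 \left(- \frac{259}{192}\right) = - \frac{1295}{48}$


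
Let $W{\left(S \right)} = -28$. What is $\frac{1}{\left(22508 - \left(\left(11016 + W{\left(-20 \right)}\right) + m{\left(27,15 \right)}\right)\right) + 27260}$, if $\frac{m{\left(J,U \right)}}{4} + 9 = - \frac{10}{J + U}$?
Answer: $\frac{21}{815156} \approx 2.5762 \cdot 10^{-5}$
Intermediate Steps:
$m{\left(J,U \right)} = -36 - \frac{40}{J + U}$ ($m{\left(J,U \right)} = -36 + 4 \left(- \frac{10}{J + U}\right) = -36 - \frac{40}{J + U}$)
$\frac{1}{\left(22508 - \left(\left(11016 + W{\left(-20 \right)}\right) + m{\left(27,15 \right)}\right)\right) + 27260} = \frac{1}{\left(22508 - \left(\left(11016 - 28\right) + \frac{4 \left(-10 - 243 - 135\right)}{27 + 15}\right)\right) + 27260} = \frac{1}{\left(22508 - \left(10988 + \frac{4 \left(-10 - 243 - 135\right)}{42}\right)\right) + 27260} = \frac{1}{\left(22508 - \left(10988 + 4 \cdot \frac{1}{42} \left(-388\right)\right)\right) + 27260} = \frac{1}{\left(22508 - \left(10988 - \frac{776}{21}\right)\right) + 27260} = \frac{1}{\left(22508 - \frac{229972}{21}\right) + 27260} = \frac{1}{\frac{242696}{21} + 27260} = \frac{1}{\frac{815156}{21}} = \frac{21}{815156}$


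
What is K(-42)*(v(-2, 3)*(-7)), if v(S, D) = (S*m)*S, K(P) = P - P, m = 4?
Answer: 0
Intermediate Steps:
K(P) = 0
v(S, D) = 4*S² (v(S, D) = (S*4)*S = (4*S)*S = 4*S²)
K(-42)*(v(-2, 3)*(-7)) = 0*((4*(-2)²)*(-7)) = 0*((4*4)*(-7)) = 0*(16*(-7)) = 0*(-112) = 0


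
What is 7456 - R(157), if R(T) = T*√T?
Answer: 7456 - 157*√157 ≈ 5488.8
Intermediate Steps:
R(T) = T^(3/2)
7456 - R(157) = 7456 - 157^(3/2) = 7456 - 157*√157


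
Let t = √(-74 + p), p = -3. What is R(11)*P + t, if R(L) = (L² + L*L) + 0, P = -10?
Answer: -2420 + I*√77 ≈ -2420.0 + 8.775*I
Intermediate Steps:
R(L) = 2*L² (R(L) = (L² + L²) + 0 = 2*L² + 0 = 2*L²)
t = I*√77 (t = √(-74 - 3) = √(-77) = I*√77 ≈ 8.775*I)
R(11)*P + t = (2*11²)*(-10) + I*√77 = (2*121)*(-10) + I*√77 = 242*(-10) + I*√77 = -2420 + I*√77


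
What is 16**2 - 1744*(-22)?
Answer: 38624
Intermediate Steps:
16**2 - 1744*(-22) = 256 - 218*(-176) = 256 + 38368 = 38624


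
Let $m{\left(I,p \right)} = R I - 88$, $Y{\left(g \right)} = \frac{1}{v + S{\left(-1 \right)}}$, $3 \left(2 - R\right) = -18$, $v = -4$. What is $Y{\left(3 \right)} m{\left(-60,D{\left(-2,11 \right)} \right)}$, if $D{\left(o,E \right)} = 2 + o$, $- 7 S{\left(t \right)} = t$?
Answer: $\frac{3976}{27} \approx 147.26$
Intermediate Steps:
$R = 8$ ($R = 2 - -6 = 2 + 6 = 8$)
$S{\left(t \right)} = - \frac{t}{7}$
$Y{\left(g \right)} = - \frac{7}{27}$ ($Y{\left(g \right)} = \frac{1}{-4 - - \frac{1}{7}} = \frac{1}{-4 + \frac{1}{7}} = \frac{1}{- \frac{27}{7}} = - \frac{7}{27}$)
$m{\left(I,p \right)} = -88 + 8 I$ ($m{\left(I,p \right)} = 8 I - 88 = -88 + 8 I$)
$Y{\left(3 \right)} m{\left(-60,D{\left(-2,11 \right)} \right)} = - \frac{7 \left(-88 + 8 \left(-60\right)\right)}{27} = - \frac{7 \left(-88 - 480\right)}{27} = \left(- \frac{7}{27}\right) \left(-568\right) = \frac{3976}{27}$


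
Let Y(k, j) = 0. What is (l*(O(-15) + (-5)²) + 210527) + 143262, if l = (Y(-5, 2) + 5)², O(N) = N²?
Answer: 360039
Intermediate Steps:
l = 25 (l = (0 + 5)² = 5² = 25)
(l*(O(-15) + (-5)²) + 210527) + 143262 = (25*((-15)² + (-5)²) + 210527) + 143262 = (25*(225 + 25) + 210527) + 143262 = (25*250 + 210527) + 143262 = (6250 + 210527) + 143262 = 216777 + 143262 = 360039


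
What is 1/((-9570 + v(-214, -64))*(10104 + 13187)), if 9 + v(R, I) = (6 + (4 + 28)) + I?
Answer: -1/223710055 ≈ -4.4701e-9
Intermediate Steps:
v(R, I) = 29 + I (v(R, I) = -9 + ((6 + (4 + 28)) + I) = -9 + ((6 + 32) + I) = -9 + (38 + I) = 29 + I)
1/((-9570 + v(-214, -64))*(10104 + 13187)) = 1/((-9570 + (29 - 64))*(10104 + 13187)) = 1/((-9570 - 35)*23291) = 1/(-9605*23291) = 1/(-223710055) = -1/223710055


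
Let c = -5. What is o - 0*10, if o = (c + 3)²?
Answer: 4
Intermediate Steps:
o = 4 (o = (-5 + 3)² = (-2)² = 4)
o - 0*10 = 4 - 0*10 = 4 - 8*0 = 4 + 0 = 4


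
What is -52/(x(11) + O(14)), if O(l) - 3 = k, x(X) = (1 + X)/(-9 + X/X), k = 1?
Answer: -104/5 ≈ -20.800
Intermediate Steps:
x(X) = -⅛ - X/8 (x(X) = (1 + X)/(-9 + 1) = (1 + X)/(-8) = (1 + X)*(-⅛) = -⅛ - X/8)
O(l) = 4 (O(l) = 3 + 1 = 4)
-52/(x(11) + O(14)) = -52/((-⅛ - ⅛*11) + 4) = -52/((-⅛ - 11/8) + 4) = -52/(-3/2 + 4) = -52/5/2 = -52*⅖ = -104/5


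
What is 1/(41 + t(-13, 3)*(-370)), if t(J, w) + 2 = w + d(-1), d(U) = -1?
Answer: 1/41 ≈ 0.024390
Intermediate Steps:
t(J, w) = -3 + w (t(J, w) = -2 + (w - 1) = -2 + (-1 + w) = -3 + w)
1/(41 + t(-13, 3)*(-370)) = 1/(41 + (-3 + 3)*(-370)) = 1/(41 + 0*(-370)) = 1/(41 + 0) = 1/41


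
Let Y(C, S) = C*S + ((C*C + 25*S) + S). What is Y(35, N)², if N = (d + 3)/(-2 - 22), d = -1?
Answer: 214300321/144 ≈ 1.4882e+6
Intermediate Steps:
N = -1/12 (N = (-1 + 3)/(-2 - 22) = 2/(-24) = 2*(-1/24) = -1/12 ≈ -0.083333)
Y(C, S) = C² + 26*S + C*S (Y(C, S) = C*S + ((C² + 25*S) + S) = C*S + (C² + 26*S) = C² + 26*S + C*S)
Y(35, N)² = (35² + 26*(-1/12) + 35*(-1/12))² = (1225 - 13/6 - 35/12)² = (14639/12)² = 214300321/144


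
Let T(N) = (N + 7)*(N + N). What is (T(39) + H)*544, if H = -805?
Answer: 1513952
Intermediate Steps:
T(N) = 2*N*(7 + N) (T(N) = (7 + N)*(2*N) = 2*N*(7 + N))
(T(39) + H)*544 = (2*39*(7 + 39) - 805)*544 = (2*39*46 - 805)*544 = (3588 - 805)*544 = 2783*544 = 1513952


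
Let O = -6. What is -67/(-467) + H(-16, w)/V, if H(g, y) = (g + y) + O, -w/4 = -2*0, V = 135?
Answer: -1229/63045 ≈ -0.019494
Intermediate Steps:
w = 0 (w = -(-8)*0 = -4*0 = 0)
H(g, y) = -6 + g + y (H(g, y) = (g + y) - 6 = -6 + g + y)
-67/(-467) + H(-16, w)/V = -67/(-467) + (-6 - 16 + 0)/135 = -67*(-1/467) - 22*1/135 = 67/467 - 22/135 = -1229/63045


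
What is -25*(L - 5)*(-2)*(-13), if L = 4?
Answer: 650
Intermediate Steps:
-25*(L - 5)*(-2)*(-13) = -25*(4 - 5)*(-2)*(-13) = -(-25)*(-2)*(-13) = -25*2*(-13) = -50*(-13) = 650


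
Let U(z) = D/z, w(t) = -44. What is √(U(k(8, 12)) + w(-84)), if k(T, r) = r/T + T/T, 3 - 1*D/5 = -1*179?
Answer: 8*√5 ≈ 17.889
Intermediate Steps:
D = 910 (D = 15 - (-5)*179 = 15 - 5*(-179) = 15 + 895 = 910)
k(T, r) = 1 + r/T (k(T, r) = r/T + 1 = 1 + r/T)
U(z) = 910/z
√(U(k(8, 12)) + w(-84)) = √(910/(((8 + 12)/8)) - 44) = √(910/(((⅛)*20)) - 44) = √(910/(5/2) - 44) = √(910*(⅖) - 44) = √(364 - 44) = √320 = 8*√5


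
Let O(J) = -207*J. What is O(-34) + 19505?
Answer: 26543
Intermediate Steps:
O(-34) + 19505 = -207*(-34) + 19505 = 7038 + 19505 = 26543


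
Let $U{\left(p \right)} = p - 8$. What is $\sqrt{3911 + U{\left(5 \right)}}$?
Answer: $2 \sqrt{977} \approx 62.514$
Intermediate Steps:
$U{\left(p \right)} = -8 + p$ ($U{\left(p \right)} = p - 8 = -8 + p$)
$\sqrt{3911 + U{\left(5 \right)}} = \sqrt{3911 + \left(-8 + 5\right)} = \sqrt{3911 - 3} = \sqrt{3908} = 2 \sqrt{977}$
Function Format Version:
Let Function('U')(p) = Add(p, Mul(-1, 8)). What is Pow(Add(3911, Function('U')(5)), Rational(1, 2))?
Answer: Mul(2, Pow(977, Rational(1, 2))) ≈ 62.514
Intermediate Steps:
Function('U')(p) = Add(-8, p) (Function('U')(p) = Add(p, -8) = Add(-8, p))
Pow(Add(3911, Function('U')(5)), Rational(1, 2)) = Pow(Add(3911, Add(-8, 5)), Rational(1, 2)) = Pow(Add(3911, -3), Rational(1, 2)) = Pow(3908, Rational(1, 2)) = Mul(2, Pow(977, Rational(1, 2)))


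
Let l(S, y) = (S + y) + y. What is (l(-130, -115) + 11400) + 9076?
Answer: 20116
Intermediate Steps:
l(S, y) = S + 2*y
(l(-130, -115) + 11400) + 9076 = ((-130 + 2*(-115)) + 11400) + 9076 = ((-130 - 230) + 11400) + 9076 = (-360 + 11400) + 9076 = 11040 + 9076 = 20116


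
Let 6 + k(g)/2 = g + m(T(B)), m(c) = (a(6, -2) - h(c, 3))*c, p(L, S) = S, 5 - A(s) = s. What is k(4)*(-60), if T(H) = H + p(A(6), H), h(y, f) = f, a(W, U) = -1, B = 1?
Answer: 1200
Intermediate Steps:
A(s) = 5 - s
T(H) = 2*H (T(H) = H + H = 2*H)
m(c) = -4*c (m(c) = (-1 - 1*3)*c = (-1 - 3)*c = -4*c)
k(g) = -28 + 2*g (k(g) = -12 + 2*(g - 8) = -12 + 2*(-8 + g) = -12 + (-16 + 2*g) = -28 + 2*g)
k(4)*(-60) = (-28 + 2*4)*(-60) = (-28 + 8)*(-60) = -20*(-60) = 1200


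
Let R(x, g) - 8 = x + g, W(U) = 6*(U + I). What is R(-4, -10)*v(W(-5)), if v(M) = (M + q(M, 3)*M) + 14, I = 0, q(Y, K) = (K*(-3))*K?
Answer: -4764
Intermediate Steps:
q(Y, K) = -3*K² (q(Y, K) = (-3*K)*K = -3*K²)
W(U) = 6*U (W(U) = 6*(U + 0) = 6*U)
R(x, g) = 8 + g + x (R(x, g) = 8 + (x + g) = 8 + (g + x) = 8 + g + x)
v(M) = 14 - 26*M (v(M) = (M + (-3*3²)*M) + 14 = (M + (-3*9)*M) + 14 = (M - 27*M) + 14 = -26*M + 14 = 14 - 26*M)
R(-4, -10)*v(W(-5)) = (8 - 10 - 4)*(14 - 156*(-5)) = -6*(14 - 26*(-30)) = -6*(14 + 780) = -6*794 = -4764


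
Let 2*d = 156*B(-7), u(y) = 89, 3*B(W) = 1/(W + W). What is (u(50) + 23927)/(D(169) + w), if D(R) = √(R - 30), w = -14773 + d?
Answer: -17386815488/10696516965 - 1176784*√139/10696516965 ≈ -1.6268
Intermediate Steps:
B(W) = 1/(6*W) (B(W) = 1/(3*(W + W)) = 1/(3*((2*W))) = (1/(2*W))/3 = 1/(6*W))
d = -13/7 (d = (156*((⅙)/(-7)))/2 = (156*((⅙)*(-⅐)))/2 = (156*(-1/42))/2 = (½)*(-26/7) = -13/7 ≈ -1.8571)
w = -103424/7 (w = -14773 - 13/7 = -103424/7 ≈ -14775.)
D(R) = √(-30 + R)
(u(50) + 23927)/(D(169) + w) = (89 + 23927)/(√(-30 + 169) - 103424/7) = 24016/(√139 - 103424/7) = 24016/(-103424/7 + √139)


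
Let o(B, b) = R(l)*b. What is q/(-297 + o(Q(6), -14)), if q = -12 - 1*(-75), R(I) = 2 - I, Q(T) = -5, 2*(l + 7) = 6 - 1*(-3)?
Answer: -7/40 ≈ -0.17500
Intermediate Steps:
l = -5/2 (l = -7 + (6 - 1*(-3))/2 = -7 + (6 + 3)/2 = -7 + (½)*9 = -7 + 9/2 = -5/2 ≈ -2.5000)
q = 63 (q = -12 + 75 = 63)
o(B, b) = 9*b/2 (o(B, b) = (2 - 1*(-5/2))*b = (2 + 5/2)*b = 9*b/2)
q/(-297 + o(Q(6), -14)) = 63/(-297 + (9/2)*(-14)) = 63/(-297 - 63) = 63/(-360) = 63*(-1/360) = -7/40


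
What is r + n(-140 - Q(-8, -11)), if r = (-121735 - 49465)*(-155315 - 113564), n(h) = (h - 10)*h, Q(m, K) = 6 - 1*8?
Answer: 46032105224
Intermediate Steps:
Q(m, K) = -2 (Q(m, K) = 6 - 8 = -2)
n(h) = h*(-10 + h) (n(h) = (-10 + h)*h = h*(-10 + h))
r = 46032084800 (r = -171200*(-268879) = 46032084800)
r + n(-140 - Q(-8, -11)) = 46032084800 + (-140 - 1*(-2))*(-10 + (-140 - 1*(-2))) = 46032084800 + (-140 + 2)*(-10 + (-140 + 2)) = 46032084800 - 138*(-10 - 138) = 46032084800 - 138*(-148) = 46032084800 + 20424 = 46032105224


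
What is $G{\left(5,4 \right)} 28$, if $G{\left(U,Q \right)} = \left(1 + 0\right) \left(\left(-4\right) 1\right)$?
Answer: $-112$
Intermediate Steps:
$G{\left(U,Q \right)} = -4$ ($G{\left(U,Q \right)} = 1 \left(-4\right) = -4$)
$G{\left(5,4 \right)} 28 = \left(-4\right) 28 = -112$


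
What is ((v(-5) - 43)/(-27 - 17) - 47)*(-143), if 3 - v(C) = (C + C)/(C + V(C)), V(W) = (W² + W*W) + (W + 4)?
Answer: 580073/88 ≈ 6591.7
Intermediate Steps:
V(W) = 4 + W + 2*W² (V(W) = (W² + W²) + (4 + W) = 2*W² + (4 + W) = 4 + W + 2*W²)
v(C) = 3 - 2*C/(4 + 2*C + 2*C²) (v(C) = 3 - (C + C)/(C + (4 + C + 2*C²)) = 3 - 2*C/(4 + 2*C + 2*C²))
((v(-5) - 43)/(-27 - 17) - 47)*(-143) = (((6 + 2*(-5) + 3*(-5)²)/(2 - 5 + (-5)²) - 43)/(-27 - 17) - 47)*(-143) = (((6 - 10 + 3*25)/(2 - 5 + 25) - 43)/(-44) - 47)*(-143) = (((6 - 10 + 75)/22 - 43)*(-1/44) - 47)*(-143) = (((1/22)*71 - 43)*(-1/44) - 47)*(-143) = ((71/22 - 43)*(-1/44) - 47)*(-143) = (-875/22*(-1/44) - 47)*(-143) = (875/968 - 47)*(-143) = -44621/968*(-143) = 580073/88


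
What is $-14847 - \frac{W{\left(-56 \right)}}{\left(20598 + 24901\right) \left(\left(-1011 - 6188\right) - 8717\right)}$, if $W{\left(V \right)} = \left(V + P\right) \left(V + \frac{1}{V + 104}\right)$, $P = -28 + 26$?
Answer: $- \frac{258039226989629}{17379890016} \approx -14847.0$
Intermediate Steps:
$P = -2$
$W{\left(V \right)} = \left(-2 + V\right) \left(V + \frac{1}{104 + V}\right)$ ($W{\left(V \right)} = \left(V - 2\right) \left(V + \frac{1}{V + 104}\right) = \left(-2 + V\right) \left(V + \frac{1}{104 + V}\right)$)
$-14847 - \frac{W{\left(-56 \right)}}{\left(20598 + 24901\right) \left(\left(-1011 - 6188\right) - 8717\right)} = -14847 - \frac{\frac{1}{104 - 56} \left(-2 + \left(-56\right)^{3} - -11592 + 102 \left(-56\right)^{2}\right)}{\left(20598 + 24901\right) \left(\left(-1011 - 6188\right) - 8717\right)} = -14847 - \frac{\frac{1}{48} \left(-2 - 175616 + 11592 + 102 \cdot 3136\right)}{45499 \left(-7199 - 8717\right)} = -14847 - \frac{\frac{1}{48} \left(-2 - 175616 + 11592 + 319872\right)}{45499 \left(-15916\right)} = -14847 - \frac{\frac{1}{48} \cdot 155846}{-724162084} = -14847 - \frac{77923}{24} \left(- \frac{1}{724162084}\right) = -14847 - - \frac{77923}{17379890016} = -14847 + \frac{77923}{17379890016} = - \frac{258039226989629}{17379890016}$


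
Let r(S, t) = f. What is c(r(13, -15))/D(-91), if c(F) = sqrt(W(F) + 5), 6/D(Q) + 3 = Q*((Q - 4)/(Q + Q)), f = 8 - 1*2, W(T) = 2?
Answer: -101*sqrt(7)/12 ≈ -22.268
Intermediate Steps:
f = 6 (f = 8 - 2 = 6)
D(Q) = 6/(-5 + Q/2) (D(Q) = 6/(-3 + Q*((Q - 4)/(Q + Q))) = 6/(-3 + Q*((-4 + Q)/((2*Q)))) = 6/(-3 + Q*((-4 + Q)*(1/(2*Q)))) = 6/(-3 + Q*((-4 + Q)/(2*Q))) = 6/(-3 + (-2 + Q/2)) = 6/(-5 + Q/2))
r(S, t) = 6
c(F) = sqrt(7) (c(F) = sqrt(2 + 5) = sqrt(7))
c(r(13, -15))/D(-91) = sqrt(7)/((12/(-10 - 91))) = sqrt(7)/((12/(-101))) = sqrt(7)/((12*(-1/101))) = sqrt(7)/(-12/101) = sqrt(7)*(-101/12) = -101*sqrt(7)/12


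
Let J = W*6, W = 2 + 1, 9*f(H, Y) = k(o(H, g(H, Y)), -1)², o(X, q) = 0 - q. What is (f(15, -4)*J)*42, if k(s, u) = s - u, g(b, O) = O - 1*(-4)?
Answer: 84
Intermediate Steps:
g(b, O) = 4 + O (g(b, O) = O + 4 = 4 + O)
o(X, q) = -q
f(H, Y) = (-3 - Y)²/9 (f(H, Y) = (-(4 + Y) - 1*(-1))²/9 = ((-4 - Y) + 1)²/9 = (-3 - Y)²/9)
W = 3
J = 18 (J = 3*6 = 18)
(f(15, -4)*J)*42 = (((3 - 4)²/9)*18)*42 = (((⅑)*(-1)²)*18)*42 = (((⅑)*1)*18)*42 = ((⅑)*18)*42 = 2*42 = 84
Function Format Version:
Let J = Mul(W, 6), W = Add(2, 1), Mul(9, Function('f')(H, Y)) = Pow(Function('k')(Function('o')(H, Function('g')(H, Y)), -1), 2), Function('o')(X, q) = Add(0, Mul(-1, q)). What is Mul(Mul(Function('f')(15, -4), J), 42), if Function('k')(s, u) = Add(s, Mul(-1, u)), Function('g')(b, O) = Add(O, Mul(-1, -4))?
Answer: 84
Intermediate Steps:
Function('g')(b, O) = Add(4, O) (Function('g')(b, O) = Add(O, 4) = Add(4, O))
Function('o')(X, q) = Mul(-1, q)
Function('f')(H, Y) = Mul(Rational(1, 9), Pow(Add(-3, Mul(-1, Y)), 2)) (Function('f')(H, Y) = Mul(Rational(1, 9), Pow(Add(Mul(-1, Add(4, Y)), Mul(-1, -1)), 2)) = Mul(Rational(1, 9), Pow(Add(Add(-4, Mul(-1, Y)), 1), 2)) = Mul(Rational(1, 9), Pow(Add(-3, Mul(-1, Y)), 2)))
W = 3
J = 18 (J = Mul(3, 6) = 18)
Mul(Mul(Function('f')(15, -4), J), 42) = Mul(Mul(Mul(Rational(1, 9), Pow(Add(3, -4), 2)), 18), 42) = Mul(Mul(Mul(Rational(1, 9), Pow(-1, 2)), 18), 42) = Mul(Mul(Mul(Rational(1, 9), 1), 18), 42) = Mul(Mul(Rational(1, 9), 18), 42) = Mul(2, 42) = 84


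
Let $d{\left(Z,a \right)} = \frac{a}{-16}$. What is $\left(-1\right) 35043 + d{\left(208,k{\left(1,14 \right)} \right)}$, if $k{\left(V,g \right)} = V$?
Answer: $- \frac{560689}{16} \approx -35043.0$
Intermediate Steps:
$d{\left(Z,a \right)} = - \frac{a}{16}$ ($d{\left(Z,a \right)} = a \left(- \frac{1}{16}\right) = - \frac{a}{16}$)
$\left(-1\right) 35043 + d{\left(208,k{\left(1,14 \right)} \right)} = \left(-1\right) 35043 - \frac{1}{16} = -35043 - \frac{1}{16} = - \frac{560689}{16}$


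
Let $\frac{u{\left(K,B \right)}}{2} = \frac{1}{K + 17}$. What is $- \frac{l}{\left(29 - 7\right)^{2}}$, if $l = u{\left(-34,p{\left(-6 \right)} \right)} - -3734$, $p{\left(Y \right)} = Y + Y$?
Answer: $- \frac{15869}{2057} \approx -7.7146$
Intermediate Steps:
$p{\left(Y \right)} = 2 Y$
$u{\left(K,B \right)} = \frac{2}{17 + K}$ ($u{\left(K,B \right)} = \frac{2}{K + 17} = \frac{2}{17 + K}$)
$l = \frac{63476}{17}$ ($l = \frac{2}{17 - 34} - -3734 = \frac{2}{-17} + 3734 = 2 \left(- \frac{1}{17}\right) + 3734 = - \frac{2}{17} + 3734 = \frac{63476}{17} \approx 3733.9$)
$- \frac{l}{\left(29 - 7\right)^{2}} = - \frac{63476}{17 \left(29 - 7\right)^{2}} = - \frac{63476}{17 \cdot 22^{2}} = - \frac{63476}{17 \cdot 484} = \left(-1\right) \frac{15869}{2057} = - \frac{15869}{2057}$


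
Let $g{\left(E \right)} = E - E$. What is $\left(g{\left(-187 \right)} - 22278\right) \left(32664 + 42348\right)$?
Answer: $-1671117336$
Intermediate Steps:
$g{\left(E \right)} = 0$
$\left(g{\left(-187 \right)} - 22278\right) \left(32664 + 42348\right) = \left(0 - 22278\right) \left(32664 + 42348\right) = \left(-22278\right) 75012 = -1671117336$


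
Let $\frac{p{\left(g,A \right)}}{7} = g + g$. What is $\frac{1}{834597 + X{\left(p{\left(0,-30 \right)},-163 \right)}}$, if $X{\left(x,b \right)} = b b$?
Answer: $\frac{1}{861166} \approx 1.1612 \cdot 10^{-6}$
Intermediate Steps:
$p{\left(g,A \right)} = 14 g$ ($p{\left(g,A \right)} = 7 \left(g + g\right) = 7 \cdot 2 g = 14 g$)
$X{\left(x,b \right)} = b^{2}$
$\frac{1}{834597 + X{\left(p{\left(0,-30 \right)},-163 \right)}} = \frac{1}{834597 + \left(-163\right)^{2}} = \frac{1}{834597 + 26569} = \frac{1}{861166}$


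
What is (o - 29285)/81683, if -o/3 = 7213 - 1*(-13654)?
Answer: -91886/81683 ≈ -1.1249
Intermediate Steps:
o = -62601 (o = -3*(7213 - 1*(-13654)) = -3*(7213 + 13654) = -3*20867 = -62601)
(o - 29285)/81683 = (-62601 - 29285)/81683 = -91886*1/81683 = -91886/81683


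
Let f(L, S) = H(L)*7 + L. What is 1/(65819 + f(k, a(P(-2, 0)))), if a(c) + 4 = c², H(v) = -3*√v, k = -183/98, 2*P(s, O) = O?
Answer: 10362422/682025033035 + 14406*I*√366/41603527015135 ≈ 1.5194e-5 + 6.6245e-9*I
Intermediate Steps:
P(s, O) = O/2
k = -183/98 (k = -183*1/98 = -183/98 ≈ -1.8673)
a(c) = -4 + c²
f(L, S) = L - 21*√L (f(L, S) = -3*√L*7 + L = -21*√L + L = L - 21*√L)
1/(65819 + f(k, a(P(-2, 0)))) = 1/(65819 + (-183/98 - 3*I*√366/2)) = 1/(6450079/98 - 3*I*√366/2)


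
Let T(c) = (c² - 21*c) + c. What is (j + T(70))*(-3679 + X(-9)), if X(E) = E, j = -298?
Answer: -11808976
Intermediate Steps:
T(c) = c² - 20*c
(j + T(70))*(-3679 + X(-9)) = (-298 + 70*(-20 + 70))*(-3679 - 9) = (-298 + 70*50)*(-3688) = (-298 + 3500)*(-3688) = 3202*(-3688) = -11808976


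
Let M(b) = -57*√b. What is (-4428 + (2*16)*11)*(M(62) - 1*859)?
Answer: 3501284 + 232332*√62 ≈ 5.3307e+6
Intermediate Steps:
(-4428 + (2*16)*11)*(M(62) - 1*859) = (-4428 + (2*16)*11)*(-57*√62 - 1*859) = (-4428 + 32*11)*(-57*√62 - 859) = (-4428 + 352)*(-859 - 57*√62) = -4076*(-859 - 57*√62) = 3501284 + 232332*√62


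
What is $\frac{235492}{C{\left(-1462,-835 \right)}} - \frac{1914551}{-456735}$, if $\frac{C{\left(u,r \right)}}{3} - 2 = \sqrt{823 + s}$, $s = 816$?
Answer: $- \frac{13714933639}{149352345} + \frac{235492 \sqrt{1639}}{4905} \approx 1851.9$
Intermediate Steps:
$C{\left(u,r \right)} = 6 + 3 \sqrt{1639}$ ($C{\left(u,r \right)} = 6 + 3 \sqrt{823 + 816} = 6 + 3 \sqrt{1639}$)
$\frac{235492}{C{\left(-1462,-835 \right)}} - \frac{1914551}{-456735} = \frac{235492}{6 + 3 \sqrt{1639}} - \frac{1914551}{-456735} = \frac{235492}{6 + 3 \sqrt{1639}} - - \frac{1914551}{456735} = \frac{235492}{6 + 3 \sqrt{1639}} + \frac{1914551}{456735} = \frac{1914551}{456735} + \frac{235492}{6 + 3 \sqrt{1639}}$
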